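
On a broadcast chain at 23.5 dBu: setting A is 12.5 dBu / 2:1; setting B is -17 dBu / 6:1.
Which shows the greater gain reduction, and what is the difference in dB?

B, by 28.25 dB

A: overshoot 11 dB → output overshoot 5.5 dB → GR 5.5 dB.
B: overshoot 40.5 dB → output overshoot 6.75 dB → GR 33.75 dB.
B reduces 28.25 dB more.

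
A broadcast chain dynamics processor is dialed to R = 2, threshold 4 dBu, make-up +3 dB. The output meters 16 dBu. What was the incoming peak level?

Remove make-up: 16 − 3 = 13 dBu.
The compressed level sits 13 − 4 = 9 dB over threshold.
Undo the ratio: input overshoot = 9 × 2 = 18 dB, giving input = 22 dBu.

22 dBu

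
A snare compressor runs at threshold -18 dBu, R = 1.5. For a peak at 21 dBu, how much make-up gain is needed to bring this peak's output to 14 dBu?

6 dB

Without make-up, output = threshold + overshoot/1.5 = -18 + 26 = 8 dBu.
Gap to target: 6 dB.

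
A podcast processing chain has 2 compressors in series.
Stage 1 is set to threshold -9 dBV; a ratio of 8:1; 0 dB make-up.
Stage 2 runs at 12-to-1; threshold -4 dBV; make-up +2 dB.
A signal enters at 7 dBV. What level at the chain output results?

Stage 1: 7 dBV is 16 dB over -9 dBV; at 8:1 that becomes 2 dB over, giving -7 dBV.
Stage 2: below threshold (-7 ≤ -4); passes unchanged; make-up brings it to -5 dBV.

-5 dBV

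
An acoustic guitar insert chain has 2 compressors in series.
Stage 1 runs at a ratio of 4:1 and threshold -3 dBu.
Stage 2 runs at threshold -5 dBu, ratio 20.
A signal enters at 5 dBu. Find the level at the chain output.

Stage 1: 5 dBu is 8 dB over -3 dBu; at 4:1 that becomes 2 dB over, giving -1 dBu.
Stage 2: overshoot 4 dB → 4/20 = 0.2 dB → -4.8 dBu.

-4.8 dBu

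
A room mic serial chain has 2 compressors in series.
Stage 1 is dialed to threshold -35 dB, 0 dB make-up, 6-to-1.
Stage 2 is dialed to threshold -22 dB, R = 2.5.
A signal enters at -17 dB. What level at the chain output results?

Stage 1: -17 dB is 18 dB over -35 dB; at 6:1 that becomes 3 dB over, giving -32 dB.
Stage 2: below threshold (-32 ≤ -22); passes unchanged; output -32 dB.

-32 dB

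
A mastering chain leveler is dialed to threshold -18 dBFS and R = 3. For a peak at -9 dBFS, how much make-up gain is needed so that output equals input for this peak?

The peak compresses to -18 + 9/3 = -15 dBFS.
To reach -9 dBFS requires -9 − (-15) = 6 dB of make-up.

6 dB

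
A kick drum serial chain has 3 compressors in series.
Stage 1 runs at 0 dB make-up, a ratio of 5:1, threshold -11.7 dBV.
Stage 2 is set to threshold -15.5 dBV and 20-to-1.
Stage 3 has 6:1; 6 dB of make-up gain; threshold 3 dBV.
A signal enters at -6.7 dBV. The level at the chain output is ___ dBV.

Stage 1: overshoot 5 dB → 5/5 = 1 dB → -10.7 dBV.
Stage 2: 4.8 dB above -15.5 dBV, reduced 20:1 to 0.24 dB above → -15.26 dBV.
Stage 3: -15.26 dBV is at or below the 3 dBV threshold — no compression; make-up brings it to -9.26 dBV.

-9.26 dBV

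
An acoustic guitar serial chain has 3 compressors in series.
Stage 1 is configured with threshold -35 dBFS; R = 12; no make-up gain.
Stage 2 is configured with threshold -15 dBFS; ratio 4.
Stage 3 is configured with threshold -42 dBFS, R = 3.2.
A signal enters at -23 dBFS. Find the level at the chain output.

-39.5 dBFS

Stage 1: 12 dB above -35 dBFS, reduced 12:1 to 1 dB above → -34 dBFS.
Stage 2: -34 dBFS is at or below the -15 dBFS threshold — no compression; output -34 dBFS.
Stage 3: -34 dBFS is 8 dB over -42 dBFS; at 3.2:1 that becomes 2.5 dB over, giving -39.5 dBFS.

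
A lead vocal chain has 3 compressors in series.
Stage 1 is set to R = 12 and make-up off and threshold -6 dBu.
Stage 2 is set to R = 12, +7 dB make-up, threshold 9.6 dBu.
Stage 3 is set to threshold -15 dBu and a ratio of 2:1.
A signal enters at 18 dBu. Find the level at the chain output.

Stage 1: 24 dB above -6 dBu, reduced 12:1 to 2 dB above → -4 dBu.
Stage 2: below threshold (-4 ≤ 9.6); passes unchanged; make-up brings it to 3 dBu.
Stage 3: overshoot 18 dB → 18/2 = 9 dB → -6 dBu.

-6 dBu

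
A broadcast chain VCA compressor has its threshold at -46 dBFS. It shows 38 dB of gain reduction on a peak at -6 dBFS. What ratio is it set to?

Input overshoot = -6 − (-46) = 40 dB.
Output overshoot = 40 − 38 = 2 dB.
Ratio = input overshoot / output overshoot = 40 / 2 = 20.

20:1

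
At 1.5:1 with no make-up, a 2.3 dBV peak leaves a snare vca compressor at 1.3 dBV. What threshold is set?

-0.7 dBV

Input is 3 dB above T (since output overshoot × R = input overshoot: (1.3 − T)·1.5 = 2.3 − T gives T = -0.7 dBV).
Check: -0.7 + (2.3 − (-0.7))/1.5 = -0.7 + 2 = 1.3 dBV. ✓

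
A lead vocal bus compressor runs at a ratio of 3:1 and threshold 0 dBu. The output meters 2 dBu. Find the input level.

6 dBu

Post-compression overshoot = 2 − 0 = 2 dB.
Undo the ratio: input overshoot = 2 × 3 = 6 dB, giving input = 6 dBu.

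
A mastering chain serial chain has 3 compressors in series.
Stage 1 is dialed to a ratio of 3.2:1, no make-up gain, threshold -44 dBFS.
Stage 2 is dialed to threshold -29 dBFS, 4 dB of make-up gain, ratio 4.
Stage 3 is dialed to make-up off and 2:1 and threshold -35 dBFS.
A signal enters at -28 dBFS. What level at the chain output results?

Stage 1: 16 dB above -44 dBFS, reduced 3.2:1 to 5 dB above → -39 dBFS.
Stage 2: -39 dBFS ≤ -29 dBFS, so stage 2 doesn't engage; make-up brings it to -35 dBFS.
Stage 3: below threshold (-35 ≤ -35); passes unchanged; output -35 dBFS.

-35 dBFS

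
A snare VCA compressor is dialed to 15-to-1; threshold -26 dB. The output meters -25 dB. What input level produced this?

-11 dB

That's 1 dB above the -26 dB threshold.
Before 15:1 compression the overshoot was 1 × 15 = 15 dB, so input = -26 + 15 = -11 dB.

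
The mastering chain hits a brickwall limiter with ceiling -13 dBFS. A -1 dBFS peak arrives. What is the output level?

The limiter clamps the peak to its -13 dBFS ceiling.

-13 dBFS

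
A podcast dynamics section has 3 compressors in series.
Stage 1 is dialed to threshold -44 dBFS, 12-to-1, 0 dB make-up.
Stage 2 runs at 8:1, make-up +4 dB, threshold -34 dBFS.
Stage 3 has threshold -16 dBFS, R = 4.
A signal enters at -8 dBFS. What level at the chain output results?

Stage 1: overshoot 36 dB → 36/12 = 3 dB → -41 dBFS.
Stage 2: -41 dBFS is at or below the -34 dBFS threshold — no compression; make-up brings it to -37 dBFS.
Stage 3: -37 dBFS is at or below the -16 dBFS threshold — no compression; output -37 dBFS.

-37 dBFS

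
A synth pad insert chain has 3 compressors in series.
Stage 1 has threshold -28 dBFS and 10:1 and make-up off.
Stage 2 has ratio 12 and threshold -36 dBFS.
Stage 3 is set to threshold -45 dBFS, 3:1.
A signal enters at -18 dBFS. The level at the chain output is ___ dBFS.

-41.75 dBFS

Stage 1: 10 dB above -28 dBFS, reduced 10:1 to 1 dB above → -27 dBFS.
Stage 2: 9 dB above -36 dBFS, reduced 12:1 to 0.75 dB above → -35.25 dBFS.
Stage 3: overshoot 9.75 dB → 9.75/3 = 3.25 dB → -41.75 dBFS.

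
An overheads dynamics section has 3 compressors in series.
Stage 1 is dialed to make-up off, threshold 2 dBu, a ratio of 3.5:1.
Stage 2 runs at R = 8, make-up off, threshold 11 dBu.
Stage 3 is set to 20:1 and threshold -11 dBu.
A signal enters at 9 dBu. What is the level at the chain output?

Stage 1: 9 dBu is 7 dB over 2 dBu; at 3.5:1 that becomes 2 dB over, giving 4 dBu.
Stage 2: below threshold (4 ≤ 11); passes unchanged; output 4 dBu.
Stage 3: overshoot 15 dB → 15/20 = 0.75 dB → -10.25 dBu.

-10.25 dBu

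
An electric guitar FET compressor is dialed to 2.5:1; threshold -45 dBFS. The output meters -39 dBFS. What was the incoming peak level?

The compressed level sits -39 − (-45) = 6 dB over threshold.
Input overshoot = R × output overshoot = 15 dB → input = -45 + 15 = -30 dBFS.

-30 dBFS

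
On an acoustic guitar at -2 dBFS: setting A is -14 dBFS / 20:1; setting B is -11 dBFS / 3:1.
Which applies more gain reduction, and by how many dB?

A: 12 dB over, compressed to 0.6 dB over, so 11.4 dB of GR.
B: 9 dB over, compressed to 3 dB over, so 6 dB of GR.
A applies 5.4 dB more gain reduction.

A, by 5.4 dB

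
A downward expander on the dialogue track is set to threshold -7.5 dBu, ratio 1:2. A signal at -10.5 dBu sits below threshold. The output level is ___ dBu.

The input is 3 dB below the -7.5 dBu threshold.
A 1:2 expander multiplies undershoot by 2: 3 × 2 = 6 dB below threshold.
Output = -7.5 − 6 = -13.5 dBu.

-13.5 dBu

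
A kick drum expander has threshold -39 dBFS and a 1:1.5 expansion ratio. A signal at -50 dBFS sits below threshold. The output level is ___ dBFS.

Below threshold, a 1:1.5 expander applies gain = (1.5−1)×(T − x) of attenuation.
(1.5−1) × 11 = 5.5 dB, so output = -50 − 5.5 = -55.5 dBFS.

-55.5 dBFS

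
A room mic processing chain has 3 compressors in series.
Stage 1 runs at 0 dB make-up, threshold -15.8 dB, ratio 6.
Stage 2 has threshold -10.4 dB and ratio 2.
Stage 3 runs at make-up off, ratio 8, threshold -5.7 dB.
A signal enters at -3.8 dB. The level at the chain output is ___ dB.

Stage 1: -3.8 dB is 12 dB over -15.8 dB; at 6:1 that becomes 2 dB over, giving -13.8 dB.
Stage 2: -13.8 dB is at or below the -10.4 dB threshold — no compression; output -13.8 dB.
Stage 3: -13.8 dB ≤ -5.7 dB, so stage 3 doesn't engage; output -13.8 dB.

-13.8 dB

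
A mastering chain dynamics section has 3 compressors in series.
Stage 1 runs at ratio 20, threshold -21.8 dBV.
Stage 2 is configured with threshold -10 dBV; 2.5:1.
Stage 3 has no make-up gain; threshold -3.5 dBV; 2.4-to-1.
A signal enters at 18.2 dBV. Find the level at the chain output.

Stage 1: 40 dB above -21.8 dBV, reduced 20:1 to 2 dB above → -19.8 dBV.
Stage 2: -19.8 dBV ≤ -10 dBV, so stage 2 doesn't engage; output -19.8 dBV.
Stage 3: -19.8 dBV is at or below the -3.5 dBV threshold — no compression; output -19.8 dBV.

-19.8 dBV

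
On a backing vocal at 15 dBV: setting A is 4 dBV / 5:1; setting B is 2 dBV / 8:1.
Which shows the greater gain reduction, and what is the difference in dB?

B, by 2.575 dB

A: GR = 11 − 11/5 = 8.8 dB.
B: GR = 13 − 13/8 = 11.375 dB.
B applies 2.575 dB more gain reduction.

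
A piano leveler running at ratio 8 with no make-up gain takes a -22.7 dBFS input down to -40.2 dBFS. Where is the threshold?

Input is 20 dB above T (since output overshoot × R = input overshoot: (-40.2 − T)·8 = -22.7 − T gives T = -42.7 dBFS).
Check: -42.7 + (-22.7 − (-42.7))/8 = -42.7 + 2.5 = -40.2 dBFS. ✓

-42.7 dBFS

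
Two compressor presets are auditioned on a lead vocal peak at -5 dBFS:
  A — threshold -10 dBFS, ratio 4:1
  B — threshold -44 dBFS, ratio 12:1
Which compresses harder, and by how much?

B, by 32 dB

A: 5 dB over, compressed to 1.25 dB over, so 3.75 dB of GR.
B: 39 dB over, compressed to 3.25 dB over, so 35.75 dB of GR.
B reduces 32 dB more.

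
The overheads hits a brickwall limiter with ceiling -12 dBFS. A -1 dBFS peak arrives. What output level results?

-12 dBFS

A brickwall limiter is an ∞:1 compressor: any input above the ceiling is clamped to -12 dBFS.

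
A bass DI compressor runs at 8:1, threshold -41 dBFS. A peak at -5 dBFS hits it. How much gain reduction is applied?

The signal is 36 dB above threshold.
A 8:1 ratio leaves 4.5 dB of that excess.
So the signal is attenuated by 36 − 4.5 = 31.5 dB.

31.5 dB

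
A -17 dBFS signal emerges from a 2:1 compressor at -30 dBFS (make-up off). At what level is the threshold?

Gain reduction = -17 − (-30) = 13 dB; output overshoot = GR / (R − 1) = 13 / 1 = 13 dB.
Threshold = output − output overshoot = -30 − 13 = -43 dBFS.

-43 dBFS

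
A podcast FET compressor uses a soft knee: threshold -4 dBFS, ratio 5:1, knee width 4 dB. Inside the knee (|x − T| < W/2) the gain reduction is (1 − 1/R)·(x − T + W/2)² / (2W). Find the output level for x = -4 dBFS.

-4.4 dBFS

x − T + W/2 = -4 − (-4) + 2 = 2.
GR = (1 − 1/5) × 2² / 8 = 0.8 × 4 / 8 = 0.4 dB.
Output = -4 − 0.4 = -4.4 dBFS.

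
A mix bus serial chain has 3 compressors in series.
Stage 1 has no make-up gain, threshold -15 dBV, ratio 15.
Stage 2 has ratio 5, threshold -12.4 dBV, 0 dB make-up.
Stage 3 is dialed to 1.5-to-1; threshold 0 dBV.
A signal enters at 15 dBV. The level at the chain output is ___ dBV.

Stage 1: 30 dB above -15 dBV, reduced 15:1 to 2 dB above → -13 dBV.
Stage 2: -13 dBV ≤ -12.4 dBV, so stage 2 doesn't engage; output -13 dBV.
Stage 3: -13 dBV is at or below the 0 dBV threshold — no compression; output -13 dBV.

-13 dBV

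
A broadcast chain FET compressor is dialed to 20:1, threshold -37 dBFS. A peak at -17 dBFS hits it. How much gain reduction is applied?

19 dB

Overshoot = -17 − (-37) = 20 dB.
A 20:1 ratio leaves 1 dB of that excess.
So the signal is attenuated by 20 − 1 = 19 dB.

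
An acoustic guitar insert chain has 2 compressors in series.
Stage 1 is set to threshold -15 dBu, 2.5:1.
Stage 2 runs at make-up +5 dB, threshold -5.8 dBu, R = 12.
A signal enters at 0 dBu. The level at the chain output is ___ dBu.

-4 dBu

Stage 1: overshoot 15 dB → 15/2.5 = 6 dB → -9 dBu.
Stage 2: -9 dBu is at or below the -5.8 dBu threshold — no compression; make-up brings it to -4 dBu.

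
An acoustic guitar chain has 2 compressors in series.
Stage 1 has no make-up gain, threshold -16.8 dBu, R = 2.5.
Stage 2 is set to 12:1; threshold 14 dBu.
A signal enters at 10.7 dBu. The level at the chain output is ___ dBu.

Stage 1: 10.7 dBu is 27.5 dB over -16.8 dBu; at 2.5:1 that becomes 11 dB over, giving -5.8 dBu.
Stage 2: -5.8 dBu ≤ 14 dBu, so stage 2 doesn't engage; output -5.8 dBu.

-5.8 dBu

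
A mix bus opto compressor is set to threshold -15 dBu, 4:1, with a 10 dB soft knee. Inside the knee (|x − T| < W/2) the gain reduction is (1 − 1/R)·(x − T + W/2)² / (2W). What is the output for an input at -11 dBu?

x − T + W/2 = -11 − (-15) + 5 = 9.
GR = (1 − 1/4) × 9² / 20 = 0.75 × 81 / 20 = 3.0375 dB.
Output = -11 − 3.0375 = -14.0375 dBu.

-14.0375 dBu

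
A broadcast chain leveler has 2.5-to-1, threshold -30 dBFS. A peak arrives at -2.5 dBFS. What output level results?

Overshoot: -2.5 − (-30) = 27.5 dB.
2.5:1 compression reduces that to 27.5/2.5 = 11 dB over.
Output = -30 + 11 = -19 dBFS.

-19 dBFS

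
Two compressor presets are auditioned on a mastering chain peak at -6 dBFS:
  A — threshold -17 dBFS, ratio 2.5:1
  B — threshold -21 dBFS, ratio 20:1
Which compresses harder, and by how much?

A: 11 dB over, compressed to 4.4 dB over, so 6.6 dB of GR.
B: 15 dB over, compressed to 0.75 dB over, so 14.25 dB of GR.
Difference: 7.65 dB in favour of B.

B, by 7.65 dB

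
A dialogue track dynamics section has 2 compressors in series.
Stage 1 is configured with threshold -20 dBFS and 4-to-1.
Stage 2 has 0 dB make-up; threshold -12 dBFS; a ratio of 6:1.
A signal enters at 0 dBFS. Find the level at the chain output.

-15 dBFS

Stage 1: 0 dBFS is 20 dB over -20 dBFS; at 4:1 that becomes 5 dB over, giving -15 dBFS.
Stage 2: below threshold (-15 ≤ -12); passes unchanged; output -15 dBFS.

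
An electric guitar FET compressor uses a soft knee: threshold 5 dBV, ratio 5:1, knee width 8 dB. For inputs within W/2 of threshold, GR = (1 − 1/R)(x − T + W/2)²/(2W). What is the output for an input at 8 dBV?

x − T + W/2 = 8 − 5 + 4 = 7.
GR = (1 − 1/5) × 7² / 16 = 0.8 × 49 / 16 = 2.45 dB.
Output = 8 − 2.45 = 5.55 dBV.

5.55 dBV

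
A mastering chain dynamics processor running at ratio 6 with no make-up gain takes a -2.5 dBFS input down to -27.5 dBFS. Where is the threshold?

Gain reduction = -2.5 − (-27.5) = 25 dB; output overshoot = GR / (R − 1) = 25 / 5 = 5 dB.
Threshold = output − output overshoot = -27.5 − 5 = -32.5 dBFS.

-32.5 dBFS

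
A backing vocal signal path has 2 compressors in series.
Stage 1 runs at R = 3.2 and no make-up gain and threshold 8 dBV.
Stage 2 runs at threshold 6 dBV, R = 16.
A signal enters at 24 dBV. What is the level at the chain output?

6.4375 dBV

Stage 1: 16 dB above 8 dBV, reduced 3.2:1 to 5 dB above → 13 dBV.
Stage 2: overshoot 7 dB → 7/16 = 0.4375 dB → 6.4375 dBV.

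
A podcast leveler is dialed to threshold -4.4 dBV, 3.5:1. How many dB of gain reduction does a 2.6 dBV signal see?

Overshoot = 2.6 − (-4.4) = 7 dB.
After 3.5:1 compression the overshoot becomes 7/3.5 = 2 dB.
GR = overshoot in − overshoot out = 7 − 2 = 5 dB.

5 dB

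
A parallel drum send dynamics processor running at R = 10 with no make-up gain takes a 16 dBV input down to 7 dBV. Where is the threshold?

6 dBV

Gain reduction = 16 − 7 = 9 dB; output overshoot = GR / (R − 1) = 9 / 9 = 1 dB.
Threshold = output − output overshoot = 7 − 1 = 6 dBV.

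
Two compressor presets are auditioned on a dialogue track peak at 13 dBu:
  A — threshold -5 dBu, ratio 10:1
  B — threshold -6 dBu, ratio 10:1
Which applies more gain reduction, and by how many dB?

B, by 0.9 dB

A: GR = 18 − 18/10 = 16.2 dB.
B: GR = 19 − 19/10 = 17.1 dB.
B applies 0.9 dB more gain reduction.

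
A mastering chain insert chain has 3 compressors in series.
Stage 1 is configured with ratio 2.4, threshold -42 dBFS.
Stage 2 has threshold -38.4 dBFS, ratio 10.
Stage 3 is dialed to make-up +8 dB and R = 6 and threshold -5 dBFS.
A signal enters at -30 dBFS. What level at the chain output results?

-30.26 dBFS

Stage 1: 12 dB above -42 dBFS, reduced 2.4:1 to 5 dB above → -37 dBFS.
Stage 2: overshoot 1.4 dB → 1.4/10 = 0.14 dB → -38.26 dBFS.
Stage 3: below threshold (-38.26 ≤ -5); passes unchanged; make-up brings it to -30.26 dBFS.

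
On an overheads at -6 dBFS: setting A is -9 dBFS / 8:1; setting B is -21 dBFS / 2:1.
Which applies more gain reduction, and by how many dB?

A: 3 dB over, compressed to 0.375 dB over, so 2.625 dB of GR.
B: 15 dB over, compressed to 7.5 dB over, so 7.5 dB of GR.
B applies 4.875 dB more gain reduction.

B, by 4.875 dB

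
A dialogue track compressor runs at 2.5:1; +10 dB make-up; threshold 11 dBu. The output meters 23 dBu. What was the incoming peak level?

16 dBu

Before make-up, the level was 23 − 10 = 13 dBu.
Post-compression overshoot = 13 − 11 = 2 dB.
Before 2.5:1 compression the overshoot was 2 × 2.5 = 5 dB, so input = 11 + 5 = 16 dBu.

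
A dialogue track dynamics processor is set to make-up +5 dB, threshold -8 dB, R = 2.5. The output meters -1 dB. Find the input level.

Before make-up, the level was -1 − 5 = -6 dB.
Post-compression overshoot = -6 − (-8) = 2 dB.
Before 2.5:1 compression the overshoot was 2 × 2.5 = 5 dB, so input = -8 + 5 = -3 dB.

-3 dB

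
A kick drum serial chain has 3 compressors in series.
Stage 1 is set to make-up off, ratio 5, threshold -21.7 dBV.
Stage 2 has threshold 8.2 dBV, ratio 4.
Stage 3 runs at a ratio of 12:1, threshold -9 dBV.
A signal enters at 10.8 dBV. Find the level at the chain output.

-15.2 dBV

Stage 1: overshoot 32.5 dB → 32.5/5 = 6.5 dB → -15.2 dBV.
Stage 2: -15.2 dBV is at or below the 8.2 dBV threshold — no compression; output -15.2 dBV.
Stage 3: below threshold (-15.2 ≤ -9); passes unchanged; output -15.2 dBV.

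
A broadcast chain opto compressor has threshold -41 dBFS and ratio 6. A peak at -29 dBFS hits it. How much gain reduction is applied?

10 dB

The signal is 12 dB above threshold.
After 6:1 compression the overshoot becomes 12/6 = 2 dB.
GR = overshoot in − overshoot out = 12 − 2 = 10 dB.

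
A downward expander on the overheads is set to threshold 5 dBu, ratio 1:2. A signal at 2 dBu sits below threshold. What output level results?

-1 dBu

The input is 3 dB below the 5 dBu threshold.
A 1:2 expander multiplies undershoot by 2: 3 × 2 = 6 dB below threshold.
Output = 5 − 6 = -1 dBu.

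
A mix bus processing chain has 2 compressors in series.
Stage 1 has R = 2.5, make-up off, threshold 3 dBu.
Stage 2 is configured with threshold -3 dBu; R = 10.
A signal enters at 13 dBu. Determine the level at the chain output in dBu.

-2 dBu

Stage 1: 10 dB above 3 dBu, reduced 2.5:1 to 4 dB above → 7 dBu.
Stage 2: overshoot 10 dB → 10/10 = 1 dB → -2 dBu.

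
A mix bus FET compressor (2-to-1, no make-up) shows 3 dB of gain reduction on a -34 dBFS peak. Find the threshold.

-40 dBFS

Input is 6 dB above T (since output overshoot × R = input overshoot: (-37 − T)·2 = -34 − T gives T = -40 dBFS).
Check: -40 + (-34 − (-40))/2 = -40 + 3 = -37 dBFS. ✓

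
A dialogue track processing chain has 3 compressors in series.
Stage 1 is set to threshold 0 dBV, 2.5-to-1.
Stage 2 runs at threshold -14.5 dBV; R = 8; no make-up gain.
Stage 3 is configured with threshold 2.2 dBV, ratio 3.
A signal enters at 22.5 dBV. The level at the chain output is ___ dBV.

Stage 1: overshoot 22.5 dB → 22.5/2.5 = 9 dB → 9 dBV.
Stage 2: 23.5 dB above -14.5 dBV, reduced 8:1 to 2.9375 dB above → -11.5625 dBV.
Stage 3: -11.5625 dBV is at or below the 2.2 dBV threshold — no compression; output -11.5625 dBV.

-11.5625 dBV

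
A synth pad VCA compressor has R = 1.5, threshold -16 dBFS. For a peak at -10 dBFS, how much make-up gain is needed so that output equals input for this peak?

2 dB

Overshoot 6 dB → 6/1.5 = 4 dB after compression, so the compressed level is -16 + 4 = -12 dBFS.
Make-up = target − compressed = -10 − (-12) = 2 dB.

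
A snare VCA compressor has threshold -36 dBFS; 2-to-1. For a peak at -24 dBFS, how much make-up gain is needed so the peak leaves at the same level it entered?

6 dB

Overshoot 12 dB → 12/2 = 6 dB after compression, so the compressed level is -36 + 6 = -30 dBFS.
Make-up = target − compressed = -24 − (-30) = 6 dB.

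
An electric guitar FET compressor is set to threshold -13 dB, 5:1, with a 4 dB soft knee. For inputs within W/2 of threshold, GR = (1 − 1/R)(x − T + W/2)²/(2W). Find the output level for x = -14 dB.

-14.1 dB

x − T + W/2 = -14 − (-13) + 2 = 1.
GR = (1 − 1/5) × 1² / 8 = 0.8 × 1 / 8 = 0.1 dB.
Output = -14 − 0.1 = -14.1 dB.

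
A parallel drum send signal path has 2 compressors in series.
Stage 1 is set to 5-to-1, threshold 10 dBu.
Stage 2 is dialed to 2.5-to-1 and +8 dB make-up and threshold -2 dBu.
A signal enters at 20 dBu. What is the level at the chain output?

11.6 dBu

Stage 1: overshoot 10 dB → 10/5 = 2 dB → 12 dBu.
Stage 2: 14 dB above -2 dBu, reduced 2.5:1 to 5.6 dB above → 3.6 dBu; +8 dB make-up → 11.6 dBu.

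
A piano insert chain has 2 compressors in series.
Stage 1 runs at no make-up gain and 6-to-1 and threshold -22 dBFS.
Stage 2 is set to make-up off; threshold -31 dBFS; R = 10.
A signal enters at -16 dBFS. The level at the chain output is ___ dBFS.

-30 dBFS

Stage 1: overshoot 6 dB → 6/6 = 1 dB → -21 dBFS.
Stage 2: -21 dBFS is 10 dB over -31 dBFS; at 10:1 that becomes 1 dB over, giving -30 dBFS.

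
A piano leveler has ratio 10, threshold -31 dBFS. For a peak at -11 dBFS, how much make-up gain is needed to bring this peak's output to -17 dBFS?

Overshoot 20 dB → 20/10 = 2 dB after compression, so the compressed level is -31 + 2 = -29 dBFS.
Make-up = target − compressed = -17 − (-29) = 12 dB.

12 dB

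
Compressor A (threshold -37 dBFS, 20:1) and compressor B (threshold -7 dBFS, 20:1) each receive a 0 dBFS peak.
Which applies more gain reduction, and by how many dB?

A, by 28.5 dB

A: overshoot 37 dB → output overshoot 1.85 dB → GR 35.15 dB.
B: overshoot 7 dB → output overshoot 0.35 dB → GR 6.65 dB.
A applies 28.5 dB more gain reduction.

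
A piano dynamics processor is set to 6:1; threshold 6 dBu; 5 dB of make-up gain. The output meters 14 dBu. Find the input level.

24 dBu

Stripping the +5 dB make-up gives 9 dBu at the gain stage.
The compressed level sits 9 − 6 = 3 dB over threshold.
Undo the ratio: input overshoot = 3 × 6 = 18 dB, giving input = 24 dBu.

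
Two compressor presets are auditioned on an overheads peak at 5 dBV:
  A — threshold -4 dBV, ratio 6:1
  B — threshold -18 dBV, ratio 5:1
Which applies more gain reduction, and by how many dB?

B, by 10.9 dB

A: 9 dB over, compressed to 1.5 dB over, so 7.5 dB of GR.
B: 23 dB over, compressed to 4.6 dB over, so 18.4 dB of GR.
B reduces 10.9 dB more.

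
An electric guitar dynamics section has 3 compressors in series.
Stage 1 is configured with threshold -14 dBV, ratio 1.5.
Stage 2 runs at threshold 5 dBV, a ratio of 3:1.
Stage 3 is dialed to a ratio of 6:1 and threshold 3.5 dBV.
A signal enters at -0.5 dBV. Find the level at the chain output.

Stage 1: overshoot 13.5 dB → 13.5/1.5 = 9 dB → -5 dBV.
Stage 2: -5 dBV ≤ 5 dBV, so stage 2 doesn't engage; output -5 dBV.
Stage 3: -5 dBV is at or below the 3.5 dBV threshold — no compression; output -5 dBV.

-5 dBV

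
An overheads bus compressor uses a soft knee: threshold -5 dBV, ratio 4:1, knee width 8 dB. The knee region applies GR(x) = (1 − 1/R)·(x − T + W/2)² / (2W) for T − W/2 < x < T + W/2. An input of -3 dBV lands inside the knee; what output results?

x − T + W/2 = -3 − (-5) + 4 = 6.
GR = (1 − 1/4) × 6² / 16 = 0.75 × 36 / 16 = 1.6875 dB.
Output = -3 − 1.6875 = -4.6875 dBV.

-4.6875 dBV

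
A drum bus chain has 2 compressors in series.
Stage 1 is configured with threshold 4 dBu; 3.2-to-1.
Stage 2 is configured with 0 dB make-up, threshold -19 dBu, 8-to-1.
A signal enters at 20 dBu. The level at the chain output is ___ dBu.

Stage 1: 20 dBu is 16 dB over 4 dBu; at 3.2:1 that becomes 5 dB over, giving 9 dBu.
Stage 2: 28 dB above -19 dBu, reduced 8:1 to 3.5 dB above → -15.5 dBu.

-15.5 dBu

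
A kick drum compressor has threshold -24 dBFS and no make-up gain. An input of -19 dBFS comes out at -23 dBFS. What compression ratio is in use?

Input overshoot = -19 − (-24) = 5 dB; output overshoot = -23 − (-24) = 1 dB.
Ratio = 5 / 1 = 5.

5:1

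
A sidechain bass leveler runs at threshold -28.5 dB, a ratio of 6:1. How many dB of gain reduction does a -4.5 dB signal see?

20 dB

Overshoot = -4.5 − (-28.5) = 24 dB.
After 6:1 compression the overshoot becomes 24/6 = 4 dB.
Gain reduction = 24 − 4 = 20 dB.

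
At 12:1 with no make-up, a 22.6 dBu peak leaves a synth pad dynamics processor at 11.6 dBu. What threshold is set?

Gain reduction = 22.6 − 11.6 = 11 dB; output overshoot = GR / (R − 1) = 11 / 11 = 1 dB.
Threshold = output − output overshoot = 11.6 − 1 = 10.6 dBu.

10.6 dBu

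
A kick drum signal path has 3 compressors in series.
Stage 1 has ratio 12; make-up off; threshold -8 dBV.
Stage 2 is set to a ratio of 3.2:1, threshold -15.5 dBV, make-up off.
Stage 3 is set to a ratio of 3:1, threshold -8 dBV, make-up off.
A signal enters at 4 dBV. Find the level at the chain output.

Stage 1: overshoot 12 dB → 12/12 = 1 dB → -7 dBV.
Stage 2: 8.5 dB above -15.5 dBV, reduced 3.2:1 to 2.65625 dB above → -12.84375 dBV.
Stage 3: -12.84375 dBV is at or below the -8 dBV threshold — no compression; output -12.84375 dBV.

-12.84375 dBV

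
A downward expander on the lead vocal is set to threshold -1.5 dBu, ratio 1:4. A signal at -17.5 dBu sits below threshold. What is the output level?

The input is 16 dB below the -1.5 dBu threshold.
A 1:4 expander multiplies undershoot by 4: 16 × 4 = 64 dB below threshold.
Output = -1.5 − 64 = -65.5 dBu.

-65.5 dBu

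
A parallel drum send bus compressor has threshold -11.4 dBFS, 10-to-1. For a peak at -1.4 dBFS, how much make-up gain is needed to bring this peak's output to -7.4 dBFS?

3 dB

The peak compresses to -11.4 + 10/10 = -10.4 dBFS.
To reach -7.4 dBFS requires -7.4 − (-10.4) = 3 dB of make-up.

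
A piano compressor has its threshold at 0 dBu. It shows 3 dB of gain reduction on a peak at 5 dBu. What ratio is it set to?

Input overshoot = 5 − 0 = 5 dB.
Output overshoot = 5 − 3 = 2 dB.
Ratio = input overshoot / output overshoot = 5 / 2 = 2.5.

2.5:1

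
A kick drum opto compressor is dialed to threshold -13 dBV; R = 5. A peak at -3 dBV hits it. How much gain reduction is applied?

Overshoot = -3 − (-13) = 10 dB.
At 5:1, output sits 10/5 = 2 dB above threshold.
Gain reduction = 10 − 2 = 8 dB.

8 dB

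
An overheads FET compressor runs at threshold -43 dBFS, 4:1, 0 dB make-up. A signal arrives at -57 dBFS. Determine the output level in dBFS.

-57 dBFS

-57 dBFS is 14 dB below the -43 dBFS threshold, so no gain reduction is applied.
Output = input = -57 dBFS.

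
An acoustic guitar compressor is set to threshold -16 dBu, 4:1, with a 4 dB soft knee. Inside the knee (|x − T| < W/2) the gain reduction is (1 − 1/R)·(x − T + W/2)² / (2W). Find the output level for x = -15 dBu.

x − T + W/2 = -15 − (-16) + 2 = 3.
GR = (1 − 1/4) × 3² / 8 = 0.75 × 9 / 8 = 0.84375 dB.
Output = -15 − 0.84375 = -15.84375 dBu.

-15.84375 dBu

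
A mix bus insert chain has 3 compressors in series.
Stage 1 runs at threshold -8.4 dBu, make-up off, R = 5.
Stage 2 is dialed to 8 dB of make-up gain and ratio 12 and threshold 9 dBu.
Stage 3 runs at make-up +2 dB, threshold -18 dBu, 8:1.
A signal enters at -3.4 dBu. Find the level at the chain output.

-13.675 dBu

Stage 1: 5 dB above -8.4 dBu, reduced 5:1 to 1 dB above → -7.4 dBu.
Stage 2: -7.4 dBu is at or below the 9 dBu threshold — no compression; make-up brings it to 0.6 dBu.
Stage 3: 18.6 dB above -18 dBu, reduced 8:1 to 2.325 dB above → -15.675 dBu; +2 dB make-up → -13.675 dBu.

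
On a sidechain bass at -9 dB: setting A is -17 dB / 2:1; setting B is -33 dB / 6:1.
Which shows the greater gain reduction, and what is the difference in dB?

A: 8 dB over, compressed to 4 dB over, so 4 dB of GR.
B: 24 dB over, compressed to 4 dB over, so 20 dB of GR.
Difference: 16 dB in favour of B.

B, by 16 dB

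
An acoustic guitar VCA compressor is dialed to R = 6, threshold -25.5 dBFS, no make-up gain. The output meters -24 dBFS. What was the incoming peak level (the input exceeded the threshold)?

-16.5 dBFS

The compressed level sits -24 − (-25.5) = 1.5 dB over threshold.
Input overshoot = R × output overshoot = 9 dB → input = -25.5 + 9 = -16.5 dBFS.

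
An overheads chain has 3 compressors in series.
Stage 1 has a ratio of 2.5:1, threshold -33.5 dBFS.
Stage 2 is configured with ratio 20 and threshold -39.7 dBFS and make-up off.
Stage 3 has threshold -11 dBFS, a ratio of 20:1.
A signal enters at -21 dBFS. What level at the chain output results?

-39.14 dBFS

Stage 1: -21 dBFS is 12.5 dB over -33.5 dBFS; at 2.5:1 that becomes 5 dB over, giving -28.5 dBFS.
Stage 2: overshoot 11.2 dB → 11.2/20 = 0.56 dB → -39.14 dBFS.
Stage 3: -39.14 dBFS is at or below the -11 dBFS threshold — no compression; output -39.14 dBFS.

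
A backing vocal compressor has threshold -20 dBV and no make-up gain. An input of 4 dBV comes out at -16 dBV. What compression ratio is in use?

6:1

Input overshoot = 4 − (-20) = 24 dB; output overshoot = -16 − (-20) = 4 dB.
Ratio = 24 / 4 = 6.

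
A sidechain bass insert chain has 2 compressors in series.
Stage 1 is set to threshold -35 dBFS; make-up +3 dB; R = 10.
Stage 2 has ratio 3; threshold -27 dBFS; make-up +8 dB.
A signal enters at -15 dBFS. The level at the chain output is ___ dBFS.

Stage 1: 20 dB above -35 dBFS, reduced 10:1 to 2 dB above → -33 dBFS; +3 dB make-up → -30 dBFS.
Stage 2: -30 dBFS is at or below the -27 dBFS threshold — no compression; make-up brings it to -22 dBFS.

-22 dBFS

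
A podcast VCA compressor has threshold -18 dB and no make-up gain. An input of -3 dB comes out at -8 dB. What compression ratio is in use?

Input overshoot = -3 − (-18) = 15 dB; output overshoot = -8 − (-18) = 10 dB.
Ratio = 15 / 10 = 1.5.

1.5:1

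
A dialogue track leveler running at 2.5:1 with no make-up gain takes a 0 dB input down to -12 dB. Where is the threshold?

-20 dB

Let T be the threshold. Output overshoot = (input overshoot)/R, so -12 − T = (0 − T)/2.5.
2.5·(-12 − T) = 0 − T → 1.5·T = -30 − 0 = -30.
T = -30/1.5 = -20 dB.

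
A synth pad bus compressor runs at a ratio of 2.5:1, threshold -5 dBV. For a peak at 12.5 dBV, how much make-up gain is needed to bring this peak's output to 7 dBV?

5 dB

The peak compresses to -5 + 17.5/2.5 = 2 dBV.
To reach 7 dBV requires 7 − 2 = 5 dB of make-up.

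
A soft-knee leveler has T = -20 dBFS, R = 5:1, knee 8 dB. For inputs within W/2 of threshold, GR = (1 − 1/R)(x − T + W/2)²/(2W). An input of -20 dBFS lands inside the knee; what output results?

x − T + W/2 = -20 − (-20) + 4 = 4.
GR = (1 − 1/5) × 4² / 16 = 0.8 × 16 / 16 = 0.8 dB.
Output = -20 − 0.8 = -20.8 dBFS.

-20.8 dBFS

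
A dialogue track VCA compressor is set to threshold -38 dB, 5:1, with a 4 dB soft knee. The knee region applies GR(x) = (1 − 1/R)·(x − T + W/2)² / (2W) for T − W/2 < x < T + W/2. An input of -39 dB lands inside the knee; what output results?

-39.1 dB

x − T + W/2 = -39 − (-38) + 2 = 1.
GR = (1 − 1/5) × 1² / 8 = 0.8 × 1 / 8 = 0.1 dB.
Output = -39 − 0.1 = -39.1 dB.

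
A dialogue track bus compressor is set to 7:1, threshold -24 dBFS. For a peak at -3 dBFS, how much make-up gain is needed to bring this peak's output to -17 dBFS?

4 dB

Overshoot 21 dB → 21/7 = 3 dB after compression, so the compressed level is -24 + 3 = -21 dBFS.
Make-up = target − compressed = -17 − (-21) = 4 dB.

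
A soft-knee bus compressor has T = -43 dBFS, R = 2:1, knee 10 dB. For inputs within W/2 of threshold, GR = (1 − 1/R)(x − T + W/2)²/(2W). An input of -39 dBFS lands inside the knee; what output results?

x − T + W/2 = -39 − (-43) + 5 = 9.
GR = (1 − 1/2) × 9² / 20 = 0.5 × 81 / 20 = 2.025 dB.
Output = -39 − 2.025 = -41.025 dBFS.

-41.025 dBFS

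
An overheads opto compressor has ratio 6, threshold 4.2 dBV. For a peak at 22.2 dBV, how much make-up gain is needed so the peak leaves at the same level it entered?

Overshoot 18 dB → 18/6 = 3 dB after compression, so the compressed level is 4.2 + 3 = 7.2 dBV.
Make-up = target − compressed = 22.2 − 7.2 = 15 dB.

15 dB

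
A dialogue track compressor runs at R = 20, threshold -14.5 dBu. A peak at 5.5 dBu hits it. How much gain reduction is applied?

5.5 dBu exceeds the threshold by 20 dB.
After 20:1 compression the overshoot becomes 20/20 = 1 dB.
So the signal is attenuated by 20 − 1 = 19 dB.

19 dB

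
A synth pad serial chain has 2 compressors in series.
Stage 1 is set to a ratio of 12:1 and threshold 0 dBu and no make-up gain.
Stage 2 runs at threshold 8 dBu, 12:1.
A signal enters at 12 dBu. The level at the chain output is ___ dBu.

1 dBu

Stage 1: 12 dBu is 12 dB over 0 dBu; at 12:1 that becomes 1 dB over, giving 1 dBu.
Stage 2: below threshold (1 ≤ 8); passes unchanged; output 1 dBu.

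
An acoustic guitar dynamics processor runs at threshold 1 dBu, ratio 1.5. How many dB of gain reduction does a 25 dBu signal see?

The signal is 24 dB above threshold.
At 1.5:1, output sits 24/1.5 = 16 dB above threshold.
Gain reduction = 24 − 16 = 8 dB.

8 dB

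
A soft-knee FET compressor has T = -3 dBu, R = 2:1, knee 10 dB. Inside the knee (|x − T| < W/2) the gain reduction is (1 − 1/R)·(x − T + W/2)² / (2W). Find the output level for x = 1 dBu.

-1.025 dBu

x − T + W/2 = 1 − (-3) + 5 = 9.
GR = (1 − 1/2) × 9² / 20 = 0.5 × 81 / 20 = 2.025 dB.
Output = 1 − 2.025 = -1.025 dBu.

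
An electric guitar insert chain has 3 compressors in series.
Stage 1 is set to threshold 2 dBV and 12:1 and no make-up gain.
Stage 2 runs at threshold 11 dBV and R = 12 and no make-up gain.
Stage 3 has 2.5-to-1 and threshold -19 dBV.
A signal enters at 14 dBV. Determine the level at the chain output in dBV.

Stage 1: 12 dB above 2 dBV, reduced 12:1 to 1 dB above → 3 dBV.
Stage 2: 3 dBV is at or below the 11 dBV threshold — no compression; output 3 dBV.
Stage 3: overshoot 22 dB → 22/2.5 = 8.8 dB → -10.2 dBV.

-10.2 dBV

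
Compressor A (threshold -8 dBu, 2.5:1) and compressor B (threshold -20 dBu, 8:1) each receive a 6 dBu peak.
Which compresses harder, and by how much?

A: GR = 14 − 14/2.5 = 8.4 dB.
B: GR = 26 − 26/8 = 22.75 dB.
B applies 14.35 dB more gain reduction.

B, by 14.35 dB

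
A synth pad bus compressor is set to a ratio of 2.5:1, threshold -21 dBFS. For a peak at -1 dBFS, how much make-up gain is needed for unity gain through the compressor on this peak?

12 dB

Overshoot 20 dB → 20/2.5 = 8 dB after compression, so the compressed level is -21 + 8 = -13 dBFS.
Make-up = target − compressed = -1 − (-13) = 12 dB.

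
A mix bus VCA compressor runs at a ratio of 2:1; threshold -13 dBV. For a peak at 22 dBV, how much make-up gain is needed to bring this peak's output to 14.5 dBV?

10 dB

The peak compresses to -13 + 35/2 = 4.5 dBV.
To reach 14.5 dBV requires 14.5 − 4.5 = 10 dB of make-up.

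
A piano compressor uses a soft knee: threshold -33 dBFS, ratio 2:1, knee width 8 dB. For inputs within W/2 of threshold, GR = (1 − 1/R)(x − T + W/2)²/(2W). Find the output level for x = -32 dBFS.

-32.78125 dBFS

x − T + W/2 = -32 − (-33) + 4 = 5.
GR = (1 − 1/2) × 5² / 16 = 0.5 × 25 / 16 = 0.78125 dB.
Output = -32 − 0.78125 = -32.78125 dBFS.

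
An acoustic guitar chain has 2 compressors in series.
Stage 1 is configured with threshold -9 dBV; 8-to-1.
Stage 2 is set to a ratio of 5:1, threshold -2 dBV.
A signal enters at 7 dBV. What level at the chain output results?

-7 dBV

Stage 1: 16 dB above -9 dBV, reduced 8:1 to 2 dB above → -7 dBV.
Stage 2: -7 dBV ≤ -2 dBV, so stage 2 doesn't engage; output -7 dBV.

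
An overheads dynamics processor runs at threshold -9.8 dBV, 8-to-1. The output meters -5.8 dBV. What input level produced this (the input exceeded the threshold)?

22.2 dBV

Post-compression overshoot = -5.8 − (-9.8) = 4 dB.
Undo the ratio: input overshoot = 4 × 8 = 32 dB, giving input = 22.2 dBV.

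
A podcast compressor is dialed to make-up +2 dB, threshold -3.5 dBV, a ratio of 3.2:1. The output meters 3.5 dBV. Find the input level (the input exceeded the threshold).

Before make-up, the level was 3.5 − 2 = 1.5 dBV.
That's 5 dB above the -3.5 dBV threshold.
Input overshoot = R × output overshoot = 16 dB → input = -3.5 + 16 = 12.5 dBV.

12.5 dBV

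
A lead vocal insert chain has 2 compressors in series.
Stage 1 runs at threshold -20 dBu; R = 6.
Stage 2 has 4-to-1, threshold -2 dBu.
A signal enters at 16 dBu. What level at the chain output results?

Stage 1: 36 dB above -20 dBu, reduced 6:1 to 6 dB above → -14 dBu.
Stage 2: -14 dBu is at or below the -2 dBu threshold — no compression; output -14 dBu.

-14 dBu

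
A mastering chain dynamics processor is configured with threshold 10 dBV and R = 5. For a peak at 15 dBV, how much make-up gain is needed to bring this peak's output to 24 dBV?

13 dB

Without make-up, output = threshold + overshoot/5 = 10 + 1 = 11 dBV.
Gap to target: 13 dB.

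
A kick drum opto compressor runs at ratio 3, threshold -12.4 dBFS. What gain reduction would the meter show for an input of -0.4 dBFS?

Overshoot = -0.4 − (-12.4) = 12 dB.
After 3:1 compression the overshoot becomes 12/3 = 4 dB.
GR = overshoot in − overshoot out = 12 − 4 = 8 dB.

8 dB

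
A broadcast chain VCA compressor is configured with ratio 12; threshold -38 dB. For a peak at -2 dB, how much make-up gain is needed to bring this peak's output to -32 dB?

3 dB

Overshoot 36 dB → 36/12 = 3 dB after compression, so the compressed level is -38 + 3 = -35 dB.
Make-up = target − compressed = -32 − (-35) = 3 dB.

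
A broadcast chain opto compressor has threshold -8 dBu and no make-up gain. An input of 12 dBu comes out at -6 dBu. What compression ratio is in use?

Input overshoot = 12 − (-8) = 20 dB; output overshoot = -6 − (-8) = 2 dB.
Ratio = 20 / 2 = 10.

10:1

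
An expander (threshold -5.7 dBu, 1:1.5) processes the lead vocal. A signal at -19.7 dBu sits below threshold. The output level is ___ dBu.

Below threshold, a 1:1.5 expander applies gain = (1.5−1)×(T − x) of attenuation.
(1.5−1) × 14 = 7 dB, so output = -19.7 − 7 = -26.7 dBu.

-26.7 dBu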